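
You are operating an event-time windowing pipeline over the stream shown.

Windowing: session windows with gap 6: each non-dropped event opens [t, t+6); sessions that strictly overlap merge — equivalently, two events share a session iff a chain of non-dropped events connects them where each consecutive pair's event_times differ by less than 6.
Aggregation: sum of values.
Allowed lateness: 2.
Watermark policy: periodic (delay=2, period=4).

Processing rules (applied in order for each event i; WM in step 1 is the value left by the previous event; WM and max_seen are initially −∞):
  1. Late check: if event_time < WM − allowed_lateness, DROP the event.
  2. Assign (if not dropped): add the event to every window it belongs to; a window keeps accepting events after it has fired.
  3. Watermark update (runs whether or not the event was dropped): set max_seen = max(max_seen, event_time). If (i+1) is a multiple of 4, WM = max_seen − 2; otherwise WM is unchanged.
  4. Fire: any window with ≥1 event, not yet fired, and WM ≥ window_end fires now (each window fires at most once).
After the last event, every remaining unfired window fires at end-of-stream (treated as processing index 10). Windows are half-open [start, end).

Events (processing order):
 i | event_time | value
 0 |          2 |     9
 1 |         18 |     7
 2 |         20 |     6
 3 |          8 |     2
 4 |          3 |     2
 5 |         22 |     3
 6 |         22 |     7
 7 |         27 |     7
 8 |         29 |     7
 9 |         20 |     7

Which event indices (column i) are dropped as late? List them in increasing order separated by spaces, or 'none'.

i=0 t=2 v=9: → [2,8); WM=−∞
i=1 t=18 v=7: → [18,24); WM=−∞
i=2 t=20 v=6: → [18,26); WM=−∞
i=3 t=8 v=2: → [8,14); WM=18
i=4 t=3 v=2: DROP (t<18-2); WM=18
i=5 t=22 v=3: → [18,28); WM=18
i=6 t=22 v=7: → [18,28); WM=18
i=7 t=27 v=7: → [18,33); WM=25
i=8 t=29 v=7: → [18,35); WM=25
i=9 t=20 v=7: DROP (t<25-2); WM=25

4 9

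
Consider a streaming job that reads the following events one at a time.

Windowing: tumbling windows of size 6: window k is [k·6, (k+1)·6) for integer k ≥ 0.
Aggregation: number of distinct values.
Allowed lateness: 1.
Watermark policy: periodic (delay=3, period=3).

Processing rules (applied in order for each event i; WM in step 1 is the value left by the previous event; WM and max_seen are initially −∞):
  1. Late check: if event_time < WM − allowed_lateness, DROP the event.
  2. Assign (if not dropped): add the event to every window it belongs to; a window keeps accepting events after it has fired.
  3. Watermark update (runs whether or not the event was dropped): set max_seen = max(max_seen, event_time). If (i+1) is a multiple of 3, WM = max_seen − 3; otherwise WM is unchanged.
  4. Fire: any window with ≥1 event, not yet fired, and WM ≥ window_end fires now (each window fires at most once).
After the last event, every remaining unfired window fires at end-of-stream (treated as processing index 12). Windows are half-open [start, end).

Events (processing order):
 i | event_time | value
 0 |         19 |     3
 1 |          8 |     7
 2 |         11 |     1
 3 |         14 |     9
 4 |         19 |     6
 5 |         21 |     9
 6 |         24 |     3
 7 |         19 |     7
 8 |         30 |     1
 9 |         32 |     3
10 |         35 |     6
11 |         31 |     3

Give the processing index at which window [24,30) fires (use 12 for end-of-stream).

11

i=0 t=19 v=3: → [18,24); WM=−∞
i=1 t=8 v=7: → [6,12); WM=−∞
i=2 t=11 v=1: → [6,12); WM=16; [6,12) fires=2
i=3 t=14 v=9: DROP (t<16-1); WM=16
i=4 t=19 v=6: → [18,24); WM=16
i=5 t=21 v=9: → [18,24); WM=18
i=6 t=24 v=3: → [24,30); WM=18
i=7 t=19 v=7: → [18,24); WM=18
i=8 t=30 v=1: → [30,36); WM=27; [18,24) fires=4
i=9 t=32 v=3: → [30,36); WM=27
i=10 t=35 v=6: → [30,36); WM=27
i=11 t=31 v=3: → [30,36); WM=32; [24,30) fires=1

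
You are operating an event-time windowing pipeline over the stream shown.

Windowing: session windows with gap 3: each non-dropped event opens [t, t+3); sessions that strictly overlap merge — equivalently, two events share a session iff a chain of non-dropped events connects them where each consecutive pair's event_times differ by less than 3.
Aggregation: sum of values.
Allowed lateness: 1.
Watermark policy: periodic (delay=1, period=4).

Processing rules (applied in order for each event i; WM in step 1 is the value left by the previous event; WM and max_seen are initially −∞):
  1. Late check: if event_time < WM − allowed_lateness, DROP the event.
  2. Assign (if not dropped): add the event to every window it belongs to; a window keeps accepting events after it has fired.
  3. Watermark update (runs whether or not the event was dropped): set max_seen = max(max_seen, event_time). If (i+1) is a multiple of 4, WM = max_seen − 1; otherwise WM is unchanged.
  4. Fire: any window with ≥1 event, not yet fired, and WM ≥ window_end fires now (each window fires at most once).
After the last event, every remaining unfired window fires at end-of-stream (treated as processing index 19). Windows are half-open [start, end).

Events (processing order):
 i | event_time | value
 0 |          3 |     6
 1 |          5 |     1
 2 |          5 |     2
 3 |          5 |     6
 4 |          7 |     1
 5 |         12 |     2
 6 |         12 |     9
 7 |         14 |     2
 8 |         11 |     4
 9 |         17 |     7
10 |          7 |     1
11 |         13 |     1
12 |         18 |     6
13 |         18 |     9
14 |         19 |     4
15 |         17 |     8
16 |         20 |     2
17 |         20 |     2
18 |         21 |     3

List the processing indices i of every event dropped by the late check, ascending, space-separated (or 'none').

8 10

i=0 t=3 v=6: → [3,6); WM=−∞
i=1 t=5 v=1: → [3,8); WM=−∞
i=2 t=5 v=2: → [3,8); WM=−∞
i=3 t=5 v=6: → [3,8); WM=4
i=4 t=7 v=1: → [3,10); WM=4
i=5 t=12 v=2: → [12,15); WM=4
i=6 t=12 v=9: → [12,15); WM=4
i=7 t=14 v=2: → [12,17); WM=13
i=8 t=11 v=4: DROP (t<13-1); WM=13
i=9 t=17 v=7: → [17,20); WM=13
i=10 t=7 v=1: DROP (t<13-1); WM=13
i=11 t=13 v=1: → [12,17); WM=16
i=12 t=18 v=6: → [17,21); WM=16
i=13 t=18 v=9: → [17,21); WM=16
i=14 t=19 v=4: → [17,22); WM=16
i=15 t=17 v=8: → [17,22); WM=18
i=16 t=20 v=2: → [17,23); WM=18
i=17 t=20 v=2: → [17,23); WM=18
i=18 t=21 v=3: → [17,24); WM=18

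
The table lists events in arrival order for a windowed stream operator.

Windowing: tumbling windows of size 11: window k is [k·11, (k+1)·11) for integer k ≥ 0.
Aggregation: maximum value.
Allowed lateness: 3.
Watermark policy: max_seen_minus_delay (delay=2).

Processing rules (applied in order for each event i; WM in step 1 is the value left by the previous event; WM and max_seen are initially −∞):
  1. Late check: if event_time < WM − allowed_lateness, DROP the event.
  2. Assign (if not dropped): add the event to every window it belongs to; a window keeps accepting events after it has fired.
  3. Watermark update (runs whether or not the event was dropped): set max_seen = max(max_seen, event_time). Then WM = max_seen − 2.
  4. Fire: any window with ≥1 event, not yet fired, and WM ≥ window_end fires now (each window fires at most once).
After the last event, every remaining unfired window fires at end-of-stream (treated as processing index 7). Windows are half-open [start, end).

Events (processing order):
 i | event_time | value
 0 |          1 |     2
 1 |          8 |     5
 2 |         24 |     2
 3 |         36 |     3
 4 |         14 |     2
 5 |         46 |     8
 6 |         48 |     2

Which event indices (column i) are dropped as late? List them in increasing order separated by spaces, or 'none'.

i=0 t=1 v=2: → [0,11); WM=-1
i=1 t=8 v=5: → [0,11); WM=6
i=2 t=24 v=2: → [22,33); WM=22; [0,11) fires=5
i=3 t=36 v=3: → [33,44); WM=34; [22,33) fires=2
i=4 t=14 v=2: DROP (t<34-3); WM=34
i=5 t=46 v=8: → [44,55); WM=44; [33,44) fires=3
i=6 t=48 v=2: → [44,55); WM=46

4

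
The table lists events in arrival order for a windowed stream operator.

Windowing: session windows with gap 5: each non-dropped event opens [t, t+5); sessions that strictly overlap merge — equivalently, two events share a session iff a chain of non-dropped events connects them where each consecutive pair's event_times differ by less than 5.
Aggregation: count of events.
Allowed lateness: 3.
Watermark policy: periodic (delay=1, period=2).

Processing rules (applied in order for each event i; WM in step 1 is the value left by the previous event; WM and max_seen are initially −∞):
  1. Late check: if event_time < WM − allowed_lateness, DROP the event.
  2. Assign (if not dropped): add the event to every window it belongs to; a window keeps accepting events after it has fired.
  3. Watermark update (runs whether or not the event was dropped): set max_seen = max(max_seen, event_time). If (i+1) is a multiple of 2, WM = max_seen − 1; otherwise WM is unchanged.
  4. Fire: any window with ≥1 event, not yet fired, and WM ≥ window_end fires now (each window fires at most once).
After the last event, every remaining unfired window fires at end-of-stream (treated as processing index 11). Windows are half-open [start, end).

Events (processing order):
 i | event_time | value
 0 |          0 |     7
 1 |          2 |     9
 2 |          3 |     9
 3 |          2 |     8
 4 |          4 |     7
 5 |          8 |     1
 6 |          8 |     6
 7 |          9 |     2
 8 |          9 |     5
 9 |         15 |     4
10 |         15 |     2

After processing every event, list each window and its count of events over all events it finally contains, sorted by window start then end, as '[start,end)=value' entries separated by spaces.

i=0 t=0 v=7: → [0,5); WM=−∞
i=1 t=2 v=9: → [0,7); WM=1
i=2 t=3 v=9: → [0,8); WM=1
i=3 t=2 v=8: → [0,8); WM=2
i=4 t=4 v=7: → [0,9); WM=2
i=5 t=8 v=1: → [0,13); WM=7
i=6 t=8 v=6: → [0,13); WM=7
i=7 t=9 v=2: → [0,14); WM=8
i=8 t=9 v=5: → [0,14); WM=8
i=9 t=15 v=4: → [15,20); WM=14
i=10 t=15 v=2: → [15,20); WM=14

[0,14)=9 [15,20)=2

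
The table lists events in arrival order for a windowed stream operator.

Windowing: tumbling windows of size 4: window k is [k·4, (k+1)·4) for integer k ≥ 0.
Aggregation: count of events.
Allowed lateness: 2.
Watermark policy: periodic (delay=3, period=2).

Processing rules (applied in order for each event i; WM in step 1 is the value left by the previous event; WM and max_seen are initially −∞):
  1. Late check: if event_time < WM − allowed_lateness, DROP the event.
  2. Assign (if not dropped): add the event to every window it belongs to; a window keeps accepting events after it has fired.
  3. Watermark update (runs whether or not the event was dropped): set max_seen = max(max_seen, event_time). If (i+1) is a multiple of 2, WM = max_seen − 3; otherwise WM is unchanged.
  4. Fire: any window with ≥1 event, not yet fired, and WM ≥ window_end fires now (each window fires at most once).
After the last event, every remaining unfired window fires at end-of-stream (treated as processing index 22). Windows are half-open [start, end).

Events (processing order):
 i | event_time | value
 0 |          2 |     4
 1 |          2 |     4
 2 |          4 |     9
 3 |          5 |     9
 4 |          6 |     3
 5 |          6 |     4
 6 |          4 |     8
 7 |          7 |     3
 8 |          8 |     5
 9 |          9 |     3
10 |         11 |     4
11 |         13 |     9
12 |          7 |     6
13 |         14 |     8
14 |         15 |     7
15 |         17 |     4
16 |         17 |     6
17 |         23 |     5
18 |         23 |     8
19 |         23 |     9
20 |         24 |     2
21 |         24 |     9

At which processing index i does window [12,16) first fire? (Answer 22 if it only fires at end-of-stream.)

17

i=0 t=2 v=4: → [0,4); WM=−∞
i=1 t=2 v=4: → [0,4); WM=-1
i=2 t=4 v=9: → [4,8); WM=-1
i=3 t=5 v=9: → [4,8); WM=2
i=4 t=6 v=3: → [4,8); WM=2
i=5 t=6 v=4: → [4,8); WM=3
i=6 t=4 v=8: → [4,8); WM=3
i=7 t=7 v=3: → [4,8); WM=4; [0,4) fires=2
i=8 t=8 v=5: → [8,12); WM=4
i=9 t=9 v=3: → [8,12); WM=6
i=10 t=11 v=4: → [8,12); WM=6
i=11 t=13 v=9: → [12,16); WM=10; [4,8) fires=6
i=12 t=7 v=6: DROP (t<10-2); WM=10
i=13 t=14 v=8: → [12,16); WM=11
i=14 t=15 v=7: → [12,16); WM=11
i=15 t=17 v=4: → [16,20); WM=14; [8,12) fires=3
i=16 t=17 v=6: → [16,20); WM=14
i=17 t=23 v=5: → [20,24); WM=20; [12,16) fires=3 [16,20) fires=2
i=18 t=23 v=8: → [20,24); WM=20
i=19 t=23 v=9: → [20,24); WM=20
i=20 t=24 v=2: → [24,28); WM=20
i=21 t=24 v=9: → [24,28); WM=21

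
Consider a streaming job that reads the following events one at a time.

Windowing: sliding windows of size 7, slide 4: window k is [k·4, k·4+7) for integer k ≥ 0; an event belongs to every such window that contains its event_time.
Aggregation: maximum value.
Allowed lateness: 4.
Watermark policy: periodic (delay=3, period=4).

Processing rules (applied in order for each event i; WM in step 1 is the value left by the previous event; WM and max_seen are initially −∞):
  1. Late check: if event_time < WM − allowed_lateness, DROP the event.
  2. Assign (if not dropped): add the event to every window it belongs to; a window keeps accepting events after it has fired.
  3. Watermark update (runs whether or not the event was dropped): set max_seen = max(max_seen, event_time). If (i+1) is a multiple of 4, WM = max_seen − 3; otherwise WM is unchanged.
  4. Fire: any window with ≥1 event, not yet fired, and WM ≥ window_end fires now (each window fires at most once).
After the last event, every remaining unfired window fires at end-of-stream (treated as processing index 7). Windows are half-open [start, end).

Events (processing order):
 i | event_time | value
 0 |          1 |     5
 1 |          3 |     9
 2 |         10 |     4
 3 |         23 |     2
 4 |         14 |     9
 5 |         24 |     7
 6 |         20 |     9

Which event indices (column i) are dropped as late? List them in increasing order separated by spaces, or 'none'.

4

i=0 t=1 v=5: → [0,7); WM=−∞
i=1 t=3 v=9: → [0,7); WM=−∞
i=2 t=10 v=4: → [8,15),[4,11); WM=−∞
i=3 t=23 v=2: → [20,27); WM=20; [0,7) fires=9 [4,11) fires=4 [8,15) fires=4
i=4 t=14 v=9: DROP (t<20-4); WM=20
i=5 t=24 v=7: → [24,31),[20,27); WM=20
i=6 t=20 v=9: → [20,27),[16,23); WM=20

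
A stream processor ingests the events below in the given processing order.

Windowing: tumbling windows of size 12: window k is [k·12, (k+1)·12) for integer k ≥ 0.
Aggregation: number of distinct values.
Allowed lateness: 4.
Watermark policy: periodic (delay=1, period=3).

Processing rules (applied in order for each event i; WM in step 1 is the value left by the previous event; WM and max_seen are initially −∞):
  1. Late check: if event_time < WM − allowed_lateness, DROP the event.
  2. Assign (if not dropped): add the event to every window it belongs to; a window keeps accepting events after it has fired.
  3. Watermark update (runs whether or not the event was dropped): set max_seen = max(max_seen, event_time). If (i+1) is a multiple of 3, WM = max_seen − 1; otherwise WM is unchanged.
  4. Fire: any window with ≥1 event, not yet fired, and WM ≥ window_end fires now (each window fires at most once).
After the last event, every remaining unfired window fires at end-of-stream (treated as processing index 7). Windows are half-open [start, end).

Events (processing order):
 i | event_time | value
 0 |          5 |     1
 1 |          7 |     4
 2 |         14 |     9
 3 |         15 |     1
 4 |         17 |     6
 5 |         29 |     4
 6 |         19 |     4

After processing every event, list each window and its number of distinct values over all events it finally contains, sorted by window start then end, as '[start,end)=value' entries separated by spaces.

i=0 t=5 v=1: → [0,12); WM=−∞
i=1 t=7 v=4: → [0,12); WM=−∞
i=2 t=14 v=9: → [12,24); WM=13; [0,12) fires=2
i=3 t=15 v=1: → [12,24); WM=13
i=4 t=17 v=6: → [12,24); WM=13
i=5 t=29 v=4: → [24,36); WM=28; [12,24) fires=3
i=6 t=19 v=4: DROP (t<28-4); WM=28

[0,12)=2 [12,24)=3 [24,36)=1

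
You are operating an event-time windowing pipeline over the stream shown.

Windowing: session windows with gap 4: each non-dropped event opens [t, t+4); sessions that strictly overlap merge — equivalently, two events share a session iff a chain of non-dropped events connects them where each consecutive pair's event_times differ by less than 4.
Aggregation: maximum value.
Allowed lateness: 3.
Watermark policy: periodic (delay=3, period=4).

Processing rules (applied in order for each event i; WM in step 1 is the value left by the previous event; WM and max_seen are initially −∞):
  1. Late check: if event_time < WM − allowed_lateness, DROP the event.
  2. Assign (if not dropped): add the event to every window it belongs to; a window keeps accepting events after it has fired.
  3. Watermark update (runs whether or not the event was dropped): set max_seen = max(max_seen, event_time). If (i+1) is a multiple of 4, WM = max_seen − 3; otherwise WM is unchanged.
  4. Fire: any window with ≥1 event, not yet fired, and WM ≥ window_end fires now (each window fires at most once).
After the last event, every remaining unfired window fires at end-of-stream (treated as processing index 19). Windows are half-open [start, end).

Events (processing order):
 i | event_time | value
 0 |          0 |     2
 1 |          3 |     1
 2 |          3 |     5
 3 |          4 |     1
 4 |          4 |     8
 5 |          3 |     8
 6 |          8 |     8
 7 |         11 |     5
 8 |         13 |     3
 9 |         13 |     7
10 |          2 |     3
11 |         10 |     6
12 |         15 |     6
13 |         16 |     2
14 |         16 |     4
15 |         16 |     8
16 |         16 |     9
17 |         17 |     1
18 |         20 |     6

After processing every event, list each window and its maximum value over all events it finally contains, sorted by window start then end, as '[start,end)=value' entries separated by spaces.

[0,8)=8 [8,24)=9

i=0 t=0 v=2: → [0,4); WM=−∞
i=1 t=3 v=1: → [0,7); WM=−∞
i=2 t=3 v=5: → [0,7); WM=−∞
i=3 t=4 v=1: → [0,8); WM=1
i=4 t=4 v=8: → [0,8); WM=1
i=5 t=3 v=8: → [0,8); WM=1
i=6 t=8 v=8: → [8,12); WM=1
i=7 t=11 v=5: → [8,15); WM=8
i=8 t=13 v=3: → [8,17); WM=8
i=9 t=13 v=7: → [8,17); WM=8
i=10 t=2 v=3: DROP (t<8-3); WM=8
i=11 t=10 v=6: → [8,17); WM=10
i=12 t=15 v=6: → [8,19); WM=10
i=13 t=16 v=2: → [8,20); WM=10
i=14 t=16 v=4: → [8,20); WM=10
i=15 t=16 v=8: → [8,20); WM=13
i=16 t=16 v=9: → [8,20); WM=13
i=17 t=17 v=1: → [8,21); WM=13
i=18 t=20 v=6: → [8,24); WM=13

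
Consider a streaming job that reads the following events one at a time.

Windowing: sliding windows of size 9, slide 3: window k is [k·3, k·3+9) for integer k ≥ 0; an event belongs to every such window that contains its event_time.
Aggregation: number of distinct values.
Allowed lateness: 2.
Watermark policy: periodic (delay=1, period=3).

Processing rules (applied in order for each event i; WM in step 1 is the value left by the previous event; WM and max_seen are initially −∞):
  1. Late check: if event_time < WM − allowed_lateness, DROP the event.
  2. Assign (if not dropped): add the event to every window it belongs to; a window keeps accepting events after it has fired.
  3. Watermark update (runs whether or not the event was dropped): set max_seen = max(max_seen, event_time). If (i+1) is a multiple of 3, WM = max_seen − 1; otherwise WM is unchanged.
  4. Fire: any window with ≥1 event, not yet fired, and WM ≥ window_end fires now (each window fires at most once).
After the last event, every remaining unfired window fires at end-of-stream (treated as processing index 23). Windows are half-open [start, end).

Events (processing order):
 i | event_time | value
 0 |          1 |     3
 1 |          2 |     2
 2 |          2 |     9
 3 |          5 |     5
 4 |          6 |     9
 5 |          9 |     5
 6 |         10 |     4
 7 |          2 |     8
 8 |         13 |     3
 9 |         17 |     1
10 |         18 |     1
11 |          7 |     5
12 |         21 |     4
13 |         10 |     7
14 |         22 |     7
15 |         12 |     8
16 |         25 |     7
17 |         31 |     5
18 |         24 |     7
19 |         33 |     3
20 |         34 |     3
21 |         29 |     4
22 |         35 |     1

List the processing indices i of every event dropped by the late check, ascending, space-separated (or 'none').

7 11 13 15 18 21

i=0 t=1 v=3: → [0,9); WM=−∞
i=1 t=2 v=2: → [0,9); WM=−∞
i=2 t=2 v=9: → [0,9); WM=1
i=3 t=5 v=5: → [3,12),[0,9); WM=1
i=4 t=6 v=9: → [6,15),[3,12),[0,9); WM=1
i=5 t=9 v=5: → [9,18),[6,15),[3,12); WM=8
i=6 t=10 v=4: → [9,18),[6,15),[3,12); WM=8
i=7 t=2 v=8: DROP (t<8-2); WM=8
i=8 t=13 v=3: → [12,21),[9,18),[6,15); WM=12; [0,9) fires=4 [3,12) fires=3
i=9 t=17 v=1: → [15,24),[12,21),[9,18); WM=12
i=10 t=18 v=1: → [18,27),[15,24),[12,21); WM=12
i=11 t=7 v=5: DROP (t<12-2); WM=17; [6,15) fires=4
i=12 t=21 v=4: → [21,30),[18,27),[15,24); WM=17
i=13 t=10 v=7: DROP (t<17-2); WM=17
i=14 t=22 v=7: → [21,30),[18,27),[15,24); WM=21; [9,18) fires=4 [12,21) fires=2
i=15 t=12 v=8: DROP (t<21-2); WM=21
i=16 t=25 v=7: → [24,33),[21,30),[18,27); WM=21
i=17 t=31 v=5: → [30,39),[27,36),[24,33); WM=30; [15,24) fires=3 [18,27) fires=3 [21,30) fires=2
i=18 t=24 v=7: DROP (t<30-2); WM=30
i=19 t=33 v=3: → [33,42),[30,39),[27,36); WM=30
i=20 t=34 v=3: → [33,42),[30,39),[27,36); WM=33; [24,33) fires=2
i=21 t=29 v=4: DROP (t<33-2); WM=33
i=22 t=35 v=1: → [33,42),[30,39),[27,36); WM=33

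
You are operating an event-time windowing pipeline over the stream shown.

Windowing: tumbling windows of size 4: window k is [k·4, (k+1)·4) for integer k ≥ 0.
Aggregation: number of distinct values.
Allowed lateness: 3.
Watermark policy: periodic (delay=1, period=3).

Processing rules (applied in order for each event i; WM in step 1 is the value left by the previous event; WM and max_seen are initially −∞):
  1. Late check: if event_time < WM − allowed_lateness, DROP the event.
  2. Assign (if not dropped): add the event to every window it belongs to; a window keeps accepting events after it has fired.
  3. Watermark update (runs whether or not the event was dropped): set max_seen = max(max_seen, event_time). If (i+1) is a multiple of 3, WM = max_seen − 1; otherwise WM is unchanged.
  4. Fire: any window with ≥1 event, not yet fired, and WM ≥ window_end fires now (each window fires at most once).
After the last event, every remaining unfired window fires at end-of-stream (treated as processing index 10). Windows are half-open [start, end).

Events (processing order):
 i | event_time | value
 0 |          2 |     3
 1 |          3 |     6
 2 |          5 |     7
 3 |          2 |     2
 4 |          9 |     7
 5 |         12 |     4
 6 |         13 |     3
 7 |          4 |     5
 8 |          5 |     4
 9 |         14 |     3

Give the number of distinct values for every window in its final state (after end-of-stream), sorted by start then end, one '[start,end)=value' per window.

i=0 t=2 v=3: → [0,4); WM=−∞
i=1 t=3 v=6: → [0,4); WM=−∞
i=2 t=5 v=7: → [4,8); WM=4; [0,4) fires=2
i=3 t=2 v=2: → [0,4); WM=4
i=4 t=9 v=7: → [8,12); WM=4
i=5 t=12 v=4: → [12,16); WM=11; [4,8) fires=1
i=6 t=13 v=3: → [12,16); WM=11
i=7 t=4 v=5: DROP (t<11-3); WM=11
i=8 t=5 v=4: DROP (t<11-3); WM=12; [8,12) fires=1
i=9 t=14 v=3: → [12,16); WM=12

[0,4)=3 [4,8)=1 [8,12)=1 [12,16)=2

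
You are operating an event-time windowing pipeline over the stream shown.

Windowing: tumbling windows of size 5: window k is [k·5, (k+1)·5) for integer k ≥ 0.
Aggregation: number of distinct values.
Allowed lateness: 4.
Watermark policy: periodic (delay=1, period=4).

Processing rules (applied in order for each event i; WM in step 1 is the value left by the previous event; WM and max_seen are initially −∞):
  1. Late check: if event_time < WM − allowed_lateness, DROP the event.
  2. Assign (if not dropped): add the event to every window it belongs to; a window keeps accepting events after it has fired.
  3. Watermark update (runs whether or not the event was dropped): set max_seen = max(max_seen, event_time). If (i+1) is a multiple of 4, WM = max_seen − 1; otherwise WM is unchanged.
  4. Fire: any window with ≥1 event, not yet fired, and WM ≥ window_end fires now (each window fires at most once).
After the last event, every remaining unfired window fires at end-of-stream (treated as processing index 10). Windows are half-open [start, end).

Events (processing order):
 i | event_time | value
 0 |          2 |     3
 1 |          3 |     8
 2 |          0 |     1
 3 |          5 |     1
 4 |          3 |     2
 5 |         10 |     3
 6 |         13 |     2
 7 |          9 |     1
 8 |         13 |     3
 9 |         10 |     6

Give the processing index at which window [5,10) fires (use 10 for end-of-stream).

7

i=0 t=2 v=3: → [0,5); WM=−∞
i=1 t=3 v=8: → [0,5); WM=−∞
i=2 t=0 v=1: → [0,5); WM=−∞
i=3 t=5 v=1: → [5,10); WM=4
i=4 t=3 v=2: → [0,5); WM=4
i=5 t=10 v=3: → [10,15); WM=4
i=6 t=13 v=2: → [10,15); WM=4
i=7 t=9 v=1: → [5,10); WM=12; [0,5) fires=4 [5,10) fires=1
i=8 t=13 v=3: → [10,15); WM=12
i=9 t=10 v=6: → [10,15); WM=12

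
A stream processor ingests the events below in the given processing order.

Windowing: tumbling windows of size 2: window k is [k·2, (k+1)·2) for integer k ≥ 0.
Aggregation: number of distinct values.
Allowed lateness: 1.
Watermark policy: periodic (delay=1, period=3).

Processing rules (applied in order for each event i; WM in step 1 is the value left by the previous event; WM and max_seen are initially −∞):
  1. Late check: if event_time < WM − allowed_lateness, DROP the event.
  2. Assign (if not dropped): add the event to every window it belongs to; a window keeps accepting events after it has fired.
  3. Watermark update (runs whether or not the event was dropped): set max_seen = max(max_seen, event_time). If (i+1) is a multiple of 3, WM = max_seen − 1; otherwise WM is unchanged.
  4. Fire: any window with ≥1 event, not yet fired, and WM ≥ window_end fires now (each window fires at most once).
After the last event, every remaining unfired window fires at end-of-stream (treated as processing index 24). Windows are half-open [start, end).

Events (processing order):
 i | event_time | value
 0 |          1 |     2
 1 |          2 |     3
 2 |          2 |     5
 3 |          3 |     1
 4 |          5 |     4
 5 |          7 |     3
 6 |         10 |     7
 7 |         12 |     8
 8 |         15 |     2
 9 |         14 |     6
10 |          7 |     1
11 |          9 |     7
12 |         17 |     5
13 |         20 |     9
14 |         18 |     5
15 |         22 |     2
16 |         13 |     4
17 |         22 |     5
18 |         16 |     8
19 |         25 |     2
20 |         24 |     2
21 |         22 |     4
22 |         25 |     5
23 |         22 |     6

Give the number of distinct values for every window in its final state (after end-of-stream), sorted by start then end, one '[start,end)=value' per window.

[0,2)=1 [2,4)=3 [4,6)=1 [6,8)=1 [10,12)=1 [12,14)=1 [14,16)=2 [16,18)=1 [18,20)=1 [20,22)=1 [22,24)=2 [24,26)=2

i=0 t=1 v=2: → [0,2); WM=−∞
i=1 t=2 v=3: → [2,4); WM=−∞
i=2 t=2 v=5: → [2,4); WM=1
i=3 t=3 v=1: → [2,4); WM=1
i=4 t=5 v=4: → [4,6); WM=1
i=5 t=7 v=3: → [6,8); WM=6; [0,2) fires=1 [2,4) fires=3 [4,6) fires=1
i=6 t=10 v=7: → [10,12); WM=6
i=7 t=12 v=8: → [12,14); WM=6
i=8 t=15 v=2: → [14,16); WM=14; [6,8) fires=1 [10,12) fires=1 [12,14) fires=1
i=9 t=14 v=6: → [14,16); WM=14
i=10 t=7 v=1: DROP (t<14-1); WM=14
i=11 t=9 v=7: DROP (t<14-1); WM=14
i=12 t=17 v=5: → [16,18); WM=14
i=13 t=20 v=9: → [20,22); WM=14
i=14 t=18 v=5: → [18,20); WM=19; [14,16) fires=2 [16,18) fires=1
i=15 t=22 v=2: → [22,24); WM=19
i=16 t=13 v=4: DROP (t<19-1); WM=19
i=17 t=22 v=5: → [22,24); WM=21; [18,20) fires=1
i=18 t=16 v=8: DROP (t<21-1); WM=21
i=19 t=25 v=2: → [24,26); WM=21
i=20 t=24 v=2: → [24,26); WM=24; [20,22) fires=1 [22,24) fires=2
i=21 t=22 v=4: DROP (t<24-1); WM=24
i=22 t=25 v=5: → [24,26); WM=24
i=23 t=22 v=6: DROP (t<24-1); WM=24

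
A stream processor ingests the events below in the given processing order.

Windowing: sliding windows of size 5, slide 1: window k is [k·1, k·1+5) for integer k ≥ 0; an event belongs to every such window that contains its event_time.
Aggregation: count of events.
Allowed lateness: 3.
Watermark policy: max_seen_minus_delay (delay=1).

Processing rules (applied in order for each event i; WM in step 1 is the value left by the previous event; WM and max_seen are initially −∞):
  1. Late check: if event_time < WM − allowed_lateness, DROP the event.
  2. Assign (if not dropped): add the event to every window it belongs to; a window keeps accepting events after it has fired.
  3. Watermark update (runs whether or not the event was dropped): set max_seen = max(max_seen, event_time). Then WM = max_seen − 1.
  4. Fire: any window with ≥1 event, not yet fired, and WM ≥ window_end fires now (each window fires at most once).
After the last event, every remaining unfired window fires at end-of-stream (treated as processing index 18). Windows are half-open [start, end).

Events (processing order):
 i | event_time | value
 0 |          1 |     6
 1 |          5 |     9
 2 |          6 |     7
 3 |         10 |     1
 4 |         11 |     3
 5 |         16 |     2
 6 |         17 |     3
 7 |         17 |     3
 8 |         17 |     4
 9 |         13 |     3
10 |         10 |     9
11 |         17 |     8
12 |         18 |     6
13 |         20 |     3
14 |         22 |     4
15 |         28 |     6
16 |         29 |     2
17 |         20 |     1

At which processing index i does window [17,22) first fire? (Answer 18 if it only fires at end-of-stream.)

15

i=0 t=1 v=6: → [1,6),[0,5); WM=0
i=1 t=5 v=9: → [5,10),[4,9),[3,8),[2,7),[1,6); WM=4
i=2 t=6 v=7: → [6,11),[5,10),[4,9),[3,8),[2,7); WM=5; [0,5) fires=1
i=3 t=10 v=1: → [10,15),[9,14),[8,13),[7,12),[6,11); WM=9; [1,6) fires=2 [2,7) fires=2 [3,8) fires=2 [4,9) fires=2
i=4 t=11 v=3: → [11,16),[10,15),[9,14),[8,13),[7,12); WM=10; [5,10) fires=2
i=5 t=16 v=2: → [16,21),[15,20),[14,19),[13,18),[12,17); WM=15; [6,11) fires=2 [7,12) fires=2 [8,13) fires=2 [9,14) fires=2 [10,15) fires=2
i=6 t=17 v=3: → [17,22),[16,21),[15,20),[14,19),[13,18); WM=16; [11,16) fires=1
i=7 t=17 v=3: → [17,22),[16,21),[15,20),[14,19),[13,18); WM=16
i=8 t=17 v=4: → [17,22),[16,21),[15,20),[14,19),[13,18); WM=16
i=9 t=13 v=3: → [13,18),[12,17),[11,16),[10,15),[9,14); WM=16
i=10 t=10 v=9: DROP (t<16-3); WM=16
i=11 t=17 v=8: → [17,22),[16,21),[15,20),[14,19),[13,18); WM=16
i=12 t=18 v=6: → [18,23),[17,22),[16,21),[15,20),[14,19); WM=17; [12,17) fires=2
i=13 t=20 v=3: → [20,25),[19,24),[18,23),[17,22),[16,21); WM=19; [13,18) fires=6 [14,19) fires=6
i=14 t=22 v=4: → [22,27),[21,26),[20,25),[19,24),[18,23); WM=21; [15,20) fires=6 [16,21) fires=7
i=15 t=28 v=6: → [28,33),[27,32),[26,31),[25,30),[24,29); WM=27; [17,22) fires=6 [18,23) fires=3 [19,24) fires=2 [20,25) fires=2 [21,26) fires=1 [22,27) fires=1
i=16 t=29 v=2: → [29,34),[28,33),[27,32),[26,31),[25,30); WM=28
i=17 t=20 v=1: DROP (t<28-3); WM=28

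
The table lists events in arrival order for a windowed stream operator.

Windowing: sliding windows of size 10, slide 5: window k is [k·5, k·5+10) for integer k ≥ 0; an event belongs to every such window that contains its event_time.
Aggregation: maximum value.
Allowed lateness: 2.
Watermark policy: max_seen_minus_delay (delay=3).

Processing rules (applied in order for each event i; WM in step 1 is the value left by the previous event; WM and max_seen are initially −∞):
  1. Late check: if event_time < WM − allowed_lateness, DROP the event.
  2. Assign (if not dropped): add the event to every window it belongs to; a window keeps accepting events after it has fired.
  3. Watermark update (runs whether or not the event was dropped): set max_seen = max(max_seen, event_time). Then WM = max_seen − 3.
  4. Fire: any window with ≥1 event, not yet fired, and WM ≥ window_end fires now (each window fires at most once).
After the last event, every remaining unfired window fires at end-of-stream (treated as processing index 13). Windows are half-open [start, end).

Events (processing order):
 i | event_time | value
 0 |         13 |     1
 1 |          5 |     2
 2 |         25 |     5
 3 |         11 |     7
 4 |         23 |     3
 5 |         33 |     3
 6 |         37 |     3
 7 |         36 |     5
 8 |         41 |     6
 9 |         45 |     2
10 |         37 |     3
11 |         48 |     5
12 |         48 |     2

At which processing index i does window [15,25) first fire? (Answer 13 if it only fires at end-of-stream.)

5

i=0 t=13 v=1: → [10,20),[5,15); WM=10
i=1 t=5 v=2: DROP (t<10-2); WM=10
i=2 t=25 v=5: → [25,35),[20,30); WM=22; [5,15) fires=1 [10,20) fires=1
i=3 t=11 v=7: DROP (t<22-2); WM=22
i=4 t=23 v=3: → [20,30),[15,25); WM=22
i=5 t=33 v=3: → [30,40),[25,35); WM=30; [15,25) fires=3 [20,30) fires=5
i=6 t=37 v=3: → [35,45),[30,40); WM=34
i=7 t=36 v=5: → [35,45),[30,40); WM=34
i=8 t=41 v=6: → [40,50),[35,45); WM=38; [25,35) fires=5
i=9 t=45 v=2: → [45,55),[40,50); WM=42; [30,40) fires=5
i=10 t=37 v=3: DROP (t<42-2); WM=42
i=11 t=48 v=5: → [45,55),[40,50); WM=45; [35,45) fires=6
i=12 t=48 v=2: → [45,55),[40,50); WM=45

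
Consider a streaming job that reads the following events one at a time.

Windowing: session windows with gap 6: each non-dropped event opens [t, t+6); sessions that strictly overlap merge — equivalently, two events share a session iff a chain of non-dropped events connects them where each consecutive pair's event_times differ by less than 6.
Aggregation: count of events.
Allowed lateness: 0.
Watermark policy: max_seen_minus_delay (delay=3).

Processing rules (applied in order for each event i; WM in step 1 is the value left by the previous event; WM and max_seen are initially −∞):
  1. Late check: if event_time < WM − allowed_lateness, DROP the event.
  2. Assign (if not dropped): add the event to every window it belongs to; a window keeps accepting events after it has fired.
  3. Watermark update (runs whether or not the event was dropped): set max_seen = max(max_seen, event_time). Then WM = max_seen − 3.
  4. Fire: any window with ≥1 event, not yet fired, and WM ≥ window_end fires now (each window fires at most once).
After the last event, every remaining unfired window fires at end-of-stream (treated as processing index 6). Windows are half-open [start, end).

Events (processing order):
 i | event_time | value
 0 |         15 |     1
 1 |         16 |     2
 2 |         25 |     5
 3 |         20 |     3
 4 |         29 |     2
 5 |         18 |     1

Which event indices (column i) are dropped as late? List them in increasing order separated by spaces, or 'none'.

3 5

i=0 t=15 v=1: → [15,21); WM=12
i=1 t=16 v=2: → [15,22); WM=13
i=2 t=25 v=5: → [25,31); WM=22
i=3 t=20 v=3: DROP (t<22-0); WM=22
i=4 t=29 v=2: → [25,35); WM=26
i=5 t=18 v=1: DROP (t<26-0); WM=26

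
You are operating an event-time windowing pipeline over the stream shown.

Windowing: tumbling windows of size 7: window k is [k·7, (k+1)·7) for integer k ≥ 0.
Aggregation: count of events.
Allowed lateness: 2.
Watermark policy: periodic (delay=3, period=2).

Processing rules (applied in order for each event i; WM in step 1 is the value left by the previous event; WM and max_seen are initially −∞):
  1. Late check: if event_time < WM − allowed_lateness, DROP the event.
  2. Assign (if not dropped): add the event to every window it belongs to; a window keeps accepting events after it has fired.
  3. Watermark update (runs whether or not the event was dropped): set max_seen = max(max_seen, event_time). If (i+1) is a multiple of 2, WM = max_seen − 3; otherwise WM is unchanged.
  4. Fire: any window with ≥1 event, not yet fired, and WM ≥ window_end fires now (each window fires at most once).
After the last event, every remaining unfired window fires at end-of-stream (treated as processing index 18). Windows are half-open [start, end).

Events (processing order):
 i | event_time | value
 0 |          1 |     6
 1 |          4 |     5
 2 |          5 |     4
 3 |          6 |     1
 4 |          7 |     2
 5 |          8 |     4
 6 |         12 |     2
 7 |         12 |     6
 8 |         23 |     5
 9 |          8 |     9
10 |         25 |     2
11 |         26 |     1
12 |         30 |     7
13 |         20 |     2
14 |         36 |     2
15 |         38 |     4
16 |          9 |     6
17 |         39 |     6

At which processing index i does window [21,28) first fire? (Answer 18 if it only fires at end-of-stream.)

i=0 t=1 v=6: → [0,7); WM=−∞
i=1 t=4 v=5: → [0,7); WM=1
i=2 t=5 v=4: → [0,7); WM=1
i=3 t=6 v=1: → [0,7); WM=3
i=4 t=7 v=2: → [7,14); WM=3
i=5 t=8 v=4: → [7,14); WM=5
i=6 t=12 v=2: → [7,14); WM=5
i=7 t=12 v=6: → [7,14); WM=9; [0,7) fires=4
i=8 t=23 v=5: → [21,28); WM=9
i=9 t=8 v=9: → [7,14); WM=20; [7,14) fires=5
i=10 t=25 v=2: → [21,28); WM=20
i=11 t=26 v=1: → [21,28); WM=23
i=12 t=30 v=7: → [28,35); WM=23
i=13 t=20 v=2: DROP (t<23-2); WM=27
i=14 t=36 v=2: → [35,42); WM=27
i=15 t=38 v=4: → [35,42); WM=35; [21,28) fires=3 [28,35) fires=1
i=16 t=9 v=6: DROP (t<35-2); WM=35
i=17 t=39 v=6: → [35,42); WM=36

15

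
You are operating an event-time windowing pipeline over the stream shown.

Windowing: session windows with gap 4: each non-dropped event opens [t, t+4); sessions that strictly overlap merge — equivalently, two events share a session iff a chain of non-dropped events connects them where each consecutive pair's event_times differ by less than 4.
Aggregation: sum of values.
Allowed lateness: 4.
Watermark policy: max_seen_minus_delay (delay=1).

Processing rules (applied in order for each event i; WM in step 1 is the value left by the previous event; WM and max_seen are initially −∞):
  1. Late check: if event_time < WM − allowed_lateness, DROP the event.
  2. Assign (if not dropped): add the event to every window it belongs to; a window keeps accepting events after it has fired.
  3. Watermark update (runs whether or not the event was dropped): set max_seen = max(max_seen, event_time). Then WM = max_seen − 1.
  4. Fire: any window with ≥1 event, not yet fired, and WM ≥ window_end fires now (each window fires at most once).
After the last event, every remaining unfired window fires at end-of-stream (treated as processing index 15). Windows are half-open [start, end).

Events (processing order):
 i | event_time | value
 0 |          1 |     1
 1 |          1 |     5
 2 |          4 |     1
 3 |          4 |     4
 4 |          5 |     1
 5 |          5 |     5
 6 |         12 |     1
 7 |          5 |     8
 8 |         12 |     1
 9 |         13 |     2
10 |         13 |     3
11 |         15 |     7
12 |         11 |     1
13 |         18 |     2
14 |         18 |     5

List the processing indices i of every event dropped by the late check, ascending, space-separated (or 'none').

i=0 t=1 v=1: → [1,5); WM=0
i=1 t=1 v=5: → [1,5); WM=0
i=2 t=4 v=1: → [1,8); WM=3
i=3 t=4 v=4: → [1,8); WM=3
i=4 t=5 v=1: → [1,9); WM=4
i=5 t=5 v=5: → [1,9); WM=4
i=6 t=12 v=1: → [12,16); WM=11
i=7 t=5 v=8: DROP (t<11-4); WM=11
i=8 t=12 v=1: → [12,16); WM=11
i=9 t=13 v=2: → [12,17); WM=12
i=10 t=13 v=3: → [12,17); WM=12
i=11 t=15 v=7: → [12,19); WM=14
i=12 t=11 v=1: → [11,19); WM=14
i=13 t=18 v=2: → [11,22); WM=17
i=14 t=18 v=5: → [11,22); WM=17

7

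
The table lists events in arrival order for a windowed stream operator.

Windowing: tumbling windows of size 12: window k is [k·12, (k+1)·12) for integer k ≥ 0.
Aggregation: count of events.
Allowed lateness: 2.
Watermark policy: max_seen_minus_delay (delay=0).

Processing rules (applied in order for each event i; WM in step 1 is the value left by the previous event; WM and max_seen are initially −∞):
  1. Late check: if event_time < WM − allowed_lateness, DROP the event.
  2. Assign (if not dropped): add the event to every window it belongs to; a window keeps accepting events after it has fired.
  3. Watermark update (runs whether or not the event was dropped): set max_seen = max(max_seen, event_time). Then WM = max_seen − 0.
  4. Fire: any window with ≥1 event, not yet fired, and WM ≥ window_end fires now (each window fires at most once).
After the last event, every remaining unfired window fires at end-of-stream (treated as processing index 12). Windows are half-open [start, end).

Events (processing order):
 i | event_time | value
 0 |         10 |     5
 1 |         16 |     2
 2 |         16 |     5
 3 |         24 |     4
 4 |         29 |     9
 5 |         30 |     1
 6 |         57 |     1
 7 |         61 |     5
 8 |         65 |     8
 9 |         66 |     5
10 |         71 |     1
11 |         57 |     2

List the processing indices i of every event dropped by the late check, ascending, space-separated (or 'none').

i=0 t=10 v=5: → [0,12); WM=10
i=1 t=16 v=2: → [12,24); WM=16; [0,12) fires=1
i=2 t=16 v=5: → [12,24); WM=16
i=3 t=24 v=4: → [24,36); WM=24; [12,24) fires=2
i=4 t=29 v=9: → [24,36); WM=29
i=5 t=30 v=1: → [24,36); WM=30
i=6 t=57 v=1: → [48,60); WM=57; [24,36) fires=3
i=7 t=61 v=5: → [60,72); WM=61; [48,60) fires=1
i=8 t=65 v=8: → [60,72); WM=65
i=9 t=66 v=5: → [60,72); WM=66
i=10 t=71 v=1: → [60,72); WM=71
i=11 t=57 v=2: DROP (t<71-2); WM=71

11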